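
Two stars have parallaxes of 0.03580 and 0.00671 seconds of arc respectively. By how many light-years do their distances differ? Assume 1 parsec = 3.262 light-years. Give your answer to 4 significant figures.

395.0 ly

d_A = 1/0.03580″ = 27.933 pc; d_B = 1/0.006710″ = 149.03 pc.
|d_B − d_A| = |149.03 − 27.933| = 121.1 pc = 121.1 × 3.262 ly = 395.03 ly.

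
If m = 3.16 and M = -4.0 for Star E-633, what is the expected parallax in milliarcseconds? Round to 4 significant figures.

3.698 mas

m − M = 3.16 − (-4.0) = 7.16.
d = 10^((m−M)/5 + 1) = 10^2.432 = 270.4 pc.
p = 1/d = 1/270.4 = 0.0036982 arcsec = 3.6982 mas.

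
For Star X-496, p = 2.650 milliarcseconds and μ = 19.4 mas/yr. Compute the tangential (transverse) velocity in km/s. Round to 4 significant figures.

d = 1/p = 1/0.002650″ = 377.36 pc.
μ = 19.4 mas/yr = 0.0194 ″/yr.
v_t = 4.74 × μ × d = 4.74 × 0.0194 × 377.36 = 34.701 km/s.

34.70 km/s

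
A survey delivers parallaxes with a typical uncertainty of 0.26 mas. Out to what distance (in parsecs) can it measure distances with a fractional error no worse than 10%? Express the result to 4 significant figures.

σ_d/d = σ_p/p, so the condition is σ_p/p ≤ 0.10, i.e. p ≥ σ_p/0.10.
p_min = 0.26/0.10 = 2.6 mas = 0.0026 arcsec.
d_max = 1/p_min = 1/0.0026 = 384.62 pc.

384.6 pc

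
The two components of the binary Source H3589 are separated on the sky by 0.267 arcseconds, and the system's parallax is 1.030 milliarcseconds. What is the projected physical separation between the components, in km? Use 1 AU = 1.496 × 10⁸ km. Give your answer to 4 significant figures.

d = 1/p = 1/0.001030″ = 970.87 pc.
At distance d (pc), an angle of θ arcsec spans θ·d AU: s = 0.267 × 970.87 = 259.22 AU.
= 259.22 × 1.496 × 10⁸ km = 3.8779 × 10^10 km.

3.878 × 10^10 km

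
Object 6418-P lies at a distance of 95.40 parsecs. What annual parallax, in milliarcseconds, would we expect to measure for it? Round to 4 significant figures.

p = 1/d = 1/95.4 = 0.010482 arcsec.
= 0.010482 × 1000 = 10.482 mas.

10.48 mas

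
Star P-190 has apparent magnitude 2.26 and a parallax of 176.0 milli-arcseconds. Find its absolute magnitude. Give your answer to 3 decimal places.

M = 3.488

d = 1/p = 1/0.1760″ = 5.6818 pc.
m − M = 5 log₁₀(5.6818) − 5 = 3.7724 − 5 = -1.2276.
M = m − (m − M) = 2.26 − (-1.2276) = 3.488.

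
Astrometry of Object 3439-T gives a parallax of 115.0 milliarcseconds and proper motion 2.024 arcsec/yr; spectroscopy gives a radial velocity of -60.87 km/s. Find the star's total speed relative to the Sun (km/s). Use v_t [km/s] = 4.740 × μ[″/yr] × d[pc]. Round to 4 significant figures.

103.3 km/s

d = 1/p = 1/0.1150″ = 8.6957 pc.
v_t = 4.740 μ d = 4.740 × 2.024 × 8.6957 = 83.424 km/s.
v = √(v_r² + v_t²) = √((-60.87)² + 83.424²) = √10664.7 = 103.27 km/s.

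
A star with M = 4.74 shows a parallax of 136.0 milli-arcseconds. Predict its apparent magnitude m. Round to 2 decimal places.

m = 4.07

d = 1/p = 1/0.1360″ = 7.3529 pc.
m − M = 5 log₁₀ d − 5 = 5 log₁₀(7.3529) − 5 = 4.3323 − 5 = -0.6677.
m = M + (m − M) = 4.74 + (-0.6677) = 4.07.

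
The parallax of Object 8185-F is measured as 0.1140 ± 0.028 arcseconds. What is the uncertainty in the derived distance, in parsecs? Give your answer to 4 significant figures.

d = 1/p, so σ_d = σ_p / p².
σ_d = 0.0280 / (0.1140)² = 0.0280 / 0.012996 = 2.1545 pc.

2.155 pc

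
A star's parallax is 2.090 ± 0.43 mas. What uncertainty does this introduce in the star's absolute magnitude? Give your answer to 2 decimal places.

σ_M = 0.45 mag

M = m − 5 log₁₀ d + 5 = m + 5 log₁₀ p + 5, so ∂M/∂p = 5/(p ln 10).
σ_M = (5/ln 10) · (σ_p/p) = 2.1715 × 0.43/2.090 = 2.1715 × 0.20574 = 0.44676.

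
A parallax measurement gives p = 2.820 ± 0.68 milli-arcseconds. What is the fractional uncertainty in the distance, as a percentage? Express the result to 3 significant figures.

24.1%

For d = 1/p, |σ_d/d| = |σ_p/p|.
σ_p/p = 0.68 / 2.820 = 0.24113 = 24.113%.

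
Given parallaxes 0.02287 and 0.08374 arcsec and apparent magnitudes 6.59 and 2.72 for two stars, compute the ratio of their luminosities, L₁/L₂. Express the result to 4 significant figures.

L₁/L₂ = 0.3796

d₁ = 1/p₁ = 1/0.02287″ = 43.725 pc; d₂ = 1/p₂ = 1/0.08374″ = 11.942 pc.
M₁ = m₁ − 5 log₁₀ d₁ + 5 = 6.59 − 8.2036 + 5 = 3.3864.
M₂ = 2.72 − 5.3854 + 5 = 2.3346.
L₁/L₂ = 10^(0.4(M₂ − M₁)) = 10^(0.4 × (-1.0518)) = 10^(-0.42072) = 0.37956.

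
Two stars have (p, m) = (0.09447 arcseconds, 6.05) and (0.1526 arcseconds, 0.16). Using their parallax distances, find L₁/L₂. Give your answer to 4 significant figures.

d₁ = 1/p₁ = 1/0.09447″ = 10.585 pc; d₂ = 1/p₂ = 1/0.1526″ = 6.5531 pc.
M₁ = m₁ − 5 log₁₀ d₁ + 5 = 6.05 − 5.1235 + 5 = 5.9265.
M₂ = 0.16 − 4.0822 + 5 = 1.0778.
L₁/L₂ = 10^(0.4(M₂ − M₁)) = 10^(0.4 × (-4.8487)) = 10^(-1.93948) = 0.011495.

L₁/L₂ = 0.01150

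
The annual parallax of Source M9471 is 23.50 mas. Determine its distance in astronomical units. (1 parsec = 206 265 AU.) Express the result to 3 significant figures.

8.78 × 10^6 AU

p = 23.50 mas = 0.02350 arcsec.
d = 1/p = 1/0.02350 = 42.553 pc.
In AU: 42.553 × 206265 = 8.7772 × 10^6 AU.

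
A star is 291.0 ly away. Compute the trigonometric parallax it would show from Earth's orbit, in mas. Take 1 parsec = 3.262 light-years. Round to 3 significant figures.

d = 291.0 ly ÷ 3.262 = 89.209 pc.
p = 1/d = 1/89.209 = 0.01121 arcsec.
= 0.01121 × 1000 = 11.21 mas.

11.2 mas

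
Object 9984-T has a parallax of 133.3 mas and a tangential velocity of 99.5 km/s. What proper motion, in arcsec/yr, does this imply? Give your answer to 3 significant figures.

d = 1/p = 1/0.1333″ = 7.5019 pc.
μ = v_t / (4.74 d) = 99.5 / (4.74 × 7.5019) = 99.5 / 35.559 = 2.7982 ″/yr.

2.80 arcsec/yr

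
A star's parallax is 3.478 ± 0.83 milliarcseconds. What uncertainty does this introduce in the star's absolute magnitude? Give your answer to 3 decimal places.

σ_M = 0.518 mag

M = m − 5 log₁₀ d + 5 = m + 5 log₁₀ p + 5, so ∂M/∂p = 5/(p ln 10).
σ_M = (5/ln 10) · (σ_p/p) = 2.1715 × 0.83/3.478 = 2.1715 × 0.23864 = 0.51821.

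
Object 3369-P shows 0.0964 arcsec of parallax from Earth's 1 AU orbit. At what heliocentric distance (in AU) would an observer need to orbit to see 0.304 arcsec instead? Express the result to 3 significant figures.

Parallax scales linearly with baseline: p ∝ B, so B = p_target / p_Earth × 1 AU.
B = 0.304 / 0.0964 = 3.1535 AU.

3.15 AU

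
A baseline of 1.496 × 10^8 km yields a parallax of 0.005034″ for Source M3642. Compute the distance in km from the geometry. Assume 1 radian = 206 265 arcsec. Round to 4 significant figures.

6.130 × 10^15 km

θ = 0.005034″ = 0.005034/206265 = 2.4405 × 10^-8 rad.
d = B/θ = (1.496 × 10^8) / (2.4405 × 10^-8) = 6.1299 × 10^15 km.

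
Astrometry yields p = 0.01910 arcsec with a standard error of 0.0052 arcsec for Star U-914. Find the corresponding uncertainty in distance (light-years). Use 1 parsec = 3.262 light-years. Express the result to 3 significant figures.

d = 1/p, so σ_d = σ_p / p².
σ_d = 0.00520 / (0.01910)² = 0.00520 / 0.00036481 = 14.254 pc = 14.254 × 3.262 ly = 46.497 ly.

46.5 ly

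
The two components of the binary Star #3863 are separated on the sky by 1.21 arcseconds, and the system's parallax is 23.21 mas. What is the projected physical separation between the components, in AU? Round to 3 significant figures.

d = 1/p = 1/0.02321″ = 43.085 pc.
At distance d (pc), an angle of θ arcsec spans θ·d AU: s = 1.21 × 43.085 = 52.133 AU.

52.1 AU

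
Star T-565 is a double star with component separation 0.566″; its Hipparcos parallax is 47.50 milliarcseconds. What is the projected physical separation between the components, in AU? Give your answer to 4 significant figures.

11.92 AU

d = 1/p = 1/0.04750″ = 21.053 pc.
At distance d (pc), an angle of θ arcsec spans θ·d AU: s = 0.566 × 21.053 = 11.916 AU.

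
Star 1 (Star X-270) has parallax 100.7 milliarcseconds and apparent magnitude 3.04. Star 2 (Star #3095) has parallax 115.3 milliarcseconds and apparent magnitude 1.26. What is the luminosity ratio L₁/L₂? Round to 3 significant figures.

L₁/L₂ = 0.254

d₁ = 1/p₁ = 1/0.1007″ = 9.9305 pc; d₂ = 1/p₂ = 1/0.1153″ = 8.673 pc.
M₁ = m₁ − 5 log₁₀ d₁ + 5 = 3.04 − 4.9849 + 5 = 3.0551.
M₂ = 1.26 − 4.6908 + 5 = 1.5692.
L₁/L₂ = 10^(0.4(M₂ − M₁)) = 10^(0.4 × (-1.4859)) = 10^(-0.59436) = 0.25447.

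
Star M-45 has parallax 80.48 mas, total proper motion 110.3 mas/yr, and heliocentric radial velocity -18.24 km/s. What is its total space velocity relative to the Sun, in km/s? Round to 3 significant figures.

19.4 km/s

d = 1/p = 1/0.08048″ = 12.425 pc.
μ = 110.3 mas/yr = 0.1103 ″/yr.
v_t = 4.740 μ d = 4.740 × 0.1103 × 12.425 = 6.4961 km/s.
v = √(v_r² + v_t²) = √((-18.24)² + 6.4961²) = √374.897 = 19.362 km/s.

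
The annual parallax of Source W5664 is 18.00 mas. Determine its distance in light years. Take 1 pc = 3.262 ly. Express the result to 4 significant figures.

p = 18.00 mas = 0.01800 arcsec.
d = 1/p = 1/0.01800 = 55.556 pc.
In light-years: 55.556 × 3.262 = 181.22 ly.

181.2 light years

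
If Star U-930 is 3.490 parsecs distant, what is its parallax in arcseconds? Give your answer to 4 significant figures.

0.2865 arcsec

p = 1/d = 1/3.49 = 0.28653 arcsec.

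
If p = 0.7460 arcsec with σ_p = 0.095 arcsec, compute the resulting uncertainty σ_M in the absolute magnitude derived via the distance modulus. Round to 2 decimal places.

σ_M = 0.28 mag

M = m − 5 log₁₀ d + 5 = m + 5 log₁₀ p + 5, so ∂M/∂p = 5/(p ln 10).
σ_M = (5/ln 10) · (σ_p/p) = 2.1715 × 0.095/0.7460 = 2.1715 × 0.12735 = 0.27654.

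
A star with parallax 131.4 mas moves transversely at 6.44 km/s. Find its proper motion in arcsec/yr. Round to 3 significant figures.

d = 1/p = 1/0.1314″ = 7.6104 pc.
μ = v_t / (4.74 d) = 6.44 / (4.74 × 7.6104) = 6.44 / 36.073 = 0.17853 ″/yr.

0.179 arcsec/yr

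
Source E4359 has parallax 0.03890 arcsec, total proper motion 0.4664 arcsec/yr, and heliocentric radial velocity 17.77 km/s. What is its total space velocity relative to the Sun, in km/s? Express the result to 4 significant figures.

59.54 km/s

d = 1/p = 1/0.03890″ = 25.707 pc.
v_t = 4.740 μ d = 4.740 × 0.4664 × 25.707 = 56.831 km/s.
v = √(v_r² + v_t²) = √(17.77² + 56.831²) = √3545.54 = 59.544 km/s.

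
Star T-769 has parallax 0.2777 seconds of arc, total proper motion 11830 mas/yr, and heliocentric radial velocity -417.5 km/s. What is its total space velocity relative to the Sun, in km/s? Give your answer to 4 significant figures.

d = 1/p = 1/0.2777″ = 3.601 pc.
μ = 11830 mas/yr = 11.83 ″/yr.
v_t = 4.740 μ d = 4.740 × 11.83 × 3.601 = 201.92 km/s.
v = √(v_r² + v_t²) = √((-417.5)² + 201.92²) = √215078 = 463.77 km/s.

463.8 km/s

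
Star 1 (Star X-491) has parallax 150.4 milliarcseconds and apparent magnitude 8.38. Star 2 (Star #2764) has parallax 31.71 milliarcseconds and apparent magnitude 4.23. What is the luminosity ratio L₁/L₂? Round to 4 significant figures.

L₁/L₂ = 0.0009725

d₁ = 1/p₁ = 1/0.1504″ = 6.6489 pc; d₂ = 1/p₂ = 1/0.03171″ = 31.536 pc.
M₁ = m₁ − 5 log₁₀ d₁ + 5 = 8.38 − 4.1137 + 5 = 9.2663.
M₂ = 4.23 − 7.4940 + 5 = 1.7360.
L₁/L₂ = 10^(0.4(M₂ − M₁)) = 10^(0.4 × (-7.5303)) = 10^(-3.01212) = 0.00097248.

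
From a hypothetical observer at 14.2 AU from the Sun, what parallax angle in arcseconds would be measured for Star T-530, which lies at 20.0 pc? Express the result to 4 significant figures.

p (arcsec) = B (AU) / d (pc).
p = 14.2 / 20.0 = 0.71 arcsec.

0.7100 arcsec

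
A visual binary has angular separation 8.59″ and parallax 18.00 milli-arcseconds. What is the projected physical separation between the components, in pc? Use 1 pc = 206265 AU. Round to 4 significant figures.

d = 1/p = 1/0.01800″ = 55.556 pc.
At distance d (pc), an angle of θ arcsec spans θ·d AU: s = 8.59 × 55.556 = 477.23 AU.
= 477.23 / 206265 = 0.0023137 pc.

0.002314 pc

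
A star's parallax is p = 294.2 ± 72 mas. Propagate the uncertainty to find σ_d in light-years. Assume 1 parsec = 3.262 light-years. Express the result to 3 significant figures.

2.71 ly

d = 1/p, so σ_d = σ_p / p².
σ_d = 0.0720 / (0.2942)² = 0.0720 / 0.086554 = 0.83185 pc = 0.83185 × 3.262 ly = 2.7135 ly.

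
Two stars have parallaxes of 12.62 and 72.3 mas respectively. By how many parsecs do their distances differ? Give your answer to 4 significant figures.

d_A = 1/0.01262″ = 79.239 pc; d_B = 1/0.07230″ = 13.831 pc.
|d_B − d_A| = |13.831 − 79.239| = 65.408 pc.

65.41 pc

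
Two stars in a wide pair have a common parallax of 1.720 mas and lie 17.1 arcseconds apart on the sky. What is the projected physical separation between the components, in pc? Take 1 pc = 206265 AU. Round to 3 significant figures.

d = 1/p = 1/0.001720″ = 581.4 pc.
At distance d (pc), an angle of θ arcsec spans θ·d AU: s = 17.1 × 581.4 = 9941.9 AU.
= 9941.9 / 206265 = 0.048200 pc.

0.0482 pc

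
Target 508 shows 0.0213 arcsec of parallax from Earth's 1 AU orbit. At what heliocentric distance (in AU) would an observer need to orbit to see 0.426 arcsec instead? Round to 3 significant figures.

20.0 AU

Parallax scales linearly with baseline: p ∝ B, so B = p_target / p_Earth × 1 AU.
B = 0.426 / 0.0213 = 20 AU.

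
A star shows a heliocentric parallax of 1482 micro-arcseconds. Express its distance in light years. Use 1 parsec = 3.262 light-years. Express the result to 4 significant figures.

p = 1482 micro-arcseconds = 0.001482 arcsec.
d = 1/p = 1/0.001482 = 674.76 pc.
In light-years: 674.76 × 3.262 = 2201.1 ly.

2201 light years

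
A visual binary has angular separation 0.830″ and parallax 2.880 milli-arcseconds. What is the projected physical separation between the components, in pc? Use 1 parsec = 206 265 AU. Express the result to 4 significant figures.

d = 1/p = 1/0.002880″ = 347.22 pc.
At distance d (pc), an angle of θ arcsec spans θ·d AU: s = 0.830 × 347.22 = 288.19 AU.
= 288.19 / 206265 = 0.0013972 pc.

0.001397 pc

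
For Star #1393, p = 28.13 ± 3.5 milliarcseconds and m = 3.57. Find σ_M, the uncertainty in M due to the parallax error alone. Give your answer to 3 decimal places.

M = m − 5 log₁₀ d + 5 = m + 5 log₁₀ p + 5, so ∂M/∂p = 5/(p ln 10).
σ_M = (5/ln 10) · (σ_p/p) = 2.1715 × 3.5/28.13 = 2.1715 × 0.12442 = 0.27018.

σ_M = 0.270 mag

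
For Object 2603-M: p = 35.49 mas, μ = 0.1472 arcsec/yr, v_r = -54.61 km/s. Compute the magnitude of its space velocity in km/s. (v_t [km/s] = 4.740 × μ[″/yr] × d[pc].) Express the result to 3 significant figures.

d = 1/p = 1/0.03549″ = 28.177 pc.
v_t = 4.740 μ d = 4.740 × 0.1472 × 28.177 = 19.66 km/s.
v = √(v_r² + v_t²) = √((-54.61)² + 19.66²) = √3368.77 = 58.041 km/s.

58.0 km/s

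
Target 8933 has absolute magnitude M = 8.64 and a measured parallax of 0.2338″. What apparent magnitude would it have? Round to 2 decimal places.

m = 6.80

d = 1/p = 1/0.2338″ = 4.2772 pc.
m − M = 5 log₁₀ d − 5 = 5 log₁₀(4.2772) − 5 = 3.1558 − 5 = -1.8442.
m = M + (m − M) = 8.64 + (-1.8442) = 6.80.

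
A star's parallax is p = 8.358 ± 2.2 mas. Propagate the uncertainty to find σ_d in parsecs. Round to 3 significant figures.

31.5 pc

d = 1/p, so σ_d = σ_p / p².
σ_d = 0.00220 / (0.008358)² = 0.00220 / 0.000069856 = 31.493 pc.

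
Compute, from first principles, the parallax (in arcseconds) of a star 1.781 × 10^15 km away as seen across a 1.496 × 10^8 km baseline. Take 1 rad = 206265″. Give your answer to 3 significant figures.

0.0173 arcsec

θ ≈ B/d = (1.496 × 10^8) / (1.781 × 10^15) = 8.3998 × 10^-8 rad.
In arcseconds: 8.3998 × 10^-8 × 206265 = 0.017326″.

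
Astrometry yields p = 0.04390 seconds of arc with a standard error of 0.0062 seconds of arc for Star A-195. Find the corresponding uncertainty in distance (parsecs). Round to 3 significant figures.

3.22 pc

d = 1/p, so σ_d = σ_p / p².
σ_d = 0.00620 / (0.04390)² = 0.00620 / 0.0019272 = 3.2171 pc.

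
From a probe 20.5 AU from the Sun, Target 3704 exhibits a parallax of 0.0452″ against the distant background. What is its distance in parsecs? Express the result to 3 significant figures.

With baseline B (in AU) and parallax p (in arcsec), d = B/p parsecs.
d = 20.5 / 0.0452 = 453.54 pc.

454 pc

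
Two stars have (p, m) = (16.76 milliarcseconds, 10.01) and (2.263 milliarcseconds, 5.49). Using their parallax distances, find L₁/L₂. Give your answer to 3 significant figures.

d₁ = 1/p₁ = 1/0.01676″ = 59.666 pc; d₂ = 1/p₂ = 1/0.002263″ = 441.89 pc.
M₁ = m₁ − 5 log₁₀ d₁ + 5 = 10.01 − 8.8786 + 5 = 6.1314.
M₂ = 5.49 − 13.2266 + 5 = -2.7366.
L₁/L₂ = 10^(0.4(M₂ − M₁)) = 10^(0.4 × (-8.8680)) = 10^(-3.54720) = 0.00028366.

L₁/L₂ = 0.000284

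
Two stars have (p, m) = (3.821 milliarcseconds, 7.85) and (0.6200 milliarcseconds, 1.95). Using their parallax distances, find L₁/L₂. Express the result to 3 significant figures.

L₁/L₂ = 0.000115

d₁ = 1/p₁ = 1/0.003821″ = 261.71 pc; d₂ = 1/p₂ = 1/0.0006200″ = 1612.9 pc.
M₁ = m₁ − 5 log₁₀ d₁ + 5 = 7.85 − 12.0891 + 5 = 0.7609.
M₂ = 1.95 − 16.0380 + 5 = -9.0880.
L₁/L₂ = 10^(0.4(M₂ − M₁)) = 10^(0.4 × (-9.8489)) = 10^(-3.93956) = 0.00011493.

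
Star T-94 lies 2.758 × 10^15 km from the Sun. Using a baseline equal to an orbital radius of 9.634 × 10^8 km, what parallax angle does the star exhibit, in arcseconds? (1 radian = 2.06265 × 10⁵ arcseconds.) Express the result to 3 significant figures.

0.0721 arcsec

θ ≈ B/d = (9.634 × 10^8) / (2.758 × 10^15) = 3.4931 × 10^-7 rad.
In arcseconds: 3.4931 × 10^-7 × 206265 = 0.07205″.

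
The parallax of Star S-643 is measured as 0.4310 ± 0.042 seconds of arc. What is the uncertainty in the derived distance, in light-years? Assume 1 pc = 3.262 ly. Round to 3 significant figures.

0.738 ly

d = 1/p, so σ_d = σ_p / p².
σ_d = 0.0420 / (0.4310)² = 0.0420 / 0.18576 = 0.2261 pc = 0.2261 × 3.262 ly = 0.73754 ly.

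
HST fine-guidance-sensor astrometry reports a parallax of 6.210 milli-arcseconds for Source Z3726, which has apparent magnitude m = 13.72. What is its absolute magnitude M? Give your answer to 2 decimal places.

M = 7.69

d = 1/p = 1/0.006210″ = 161.03 pc.
m − M = 5 log₁₀(161.03) − 5 = 11.0345 − 5 = 6.0345.
M = m − (m − M) = 13.72 − 6.0345 = 7.69.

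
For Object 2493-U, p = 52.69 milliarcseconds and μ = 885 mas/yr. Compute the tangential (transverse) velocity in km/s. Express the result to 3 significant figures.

79.6 km/s

d = 1/p = 1/0.05269″ = 18.979 pc.
μ = 885 mas/yr = 0.885 ″/yr.
v_t = 4.74 × μ × d = 4.74 × 0.885 × 18.979 = 79.615 km/s.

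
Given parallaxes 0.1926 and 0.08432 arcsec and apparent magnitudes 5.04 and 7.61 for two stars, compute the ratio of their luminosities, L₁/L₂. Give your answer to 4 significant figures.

L₁/L₂ = 2.044

d₁ = 1/p₁ = 1/0.1926″ = 5.1921 pc; d₂ = 1/p₂ = 1/0.08432″ = 11.86 pc.
M₁ = m₁ − 5 log₁₀ d₁ + 5 = 5.04 − 3.5767 + 5 = 6.4633.
M₂ = 7.61 − 5.3704 + 5 = 7.2396.
L₁/L₂ = 10^(0.4(M₂ − M₁)) = 10^(0.4 × 0.7763) = 10^0.31052 = 2.0442.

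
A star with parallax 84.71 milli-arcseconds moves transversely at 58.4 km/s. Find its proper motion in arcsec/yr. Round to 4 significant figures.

d = 1/p = 1/0.08471″ = 11.805 pc.
μ = v_t / (4.74 d) = 58.4 / (4.74 × 11.805) = 58.4 / 55.956 = 1.0437 ″/yr.

1.044 arcsec/yr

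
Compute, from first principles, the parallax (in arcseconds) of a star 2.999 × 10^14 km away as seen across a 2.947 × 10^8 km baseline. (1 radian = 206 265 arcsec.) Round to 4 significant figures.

θ ≈ B/d = (2.947 × 10^8) / (2.999 × 10^14) = 9.8266 × 10^-7 rad.
In arcseconds: 9.8266 × 10^-7 × 206265 = 0.20269″.

0.2027 arcsec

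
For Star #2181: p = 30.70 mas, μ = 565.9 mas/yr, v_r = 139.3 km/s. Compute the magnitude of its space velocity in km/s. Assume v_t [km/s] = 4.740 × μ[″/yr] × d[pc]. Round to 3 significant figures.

d = 1/p = 1/0.03070″ = 32.573 pc.
μ = 565.9 mas/yr = 0.5659 ″/yr.
v_t = 4.740 μ d = 4.740 × 0.5659 × 32.573 = 87.373 km/s.
v = √(v_r² + v_t²) = √(139.3² + 87.373²) = √27038.5 = 164.43 km/s.

164 km/s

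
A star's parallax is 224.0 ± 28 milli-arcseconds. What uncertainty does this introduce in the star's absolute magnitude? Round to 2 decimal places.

σ_M = 0.27 mag

M = m − 5 log₁₀ d + 5 = m + 5 log₁₀ p + 5, so ∂M/∂p = 5/(p ln 10).
σ_M = (5/ln 10) · (σ_p/p) = 2.1715 × 28/224.0 = 2.1715 × 0.125 = 0.27144.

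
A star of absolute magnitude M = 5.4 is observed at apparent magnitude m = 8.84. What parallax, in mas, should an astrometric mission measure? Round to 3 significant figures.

20.5 mas

m − M = 8.84 − 5.4 = 3.44.
d = 10^((m−M)/5 + 1) = 10^1.688 = 48.753 pc.
p = 1/d = 1/48.753 = 0.020512 arcsec = 20.512 mas.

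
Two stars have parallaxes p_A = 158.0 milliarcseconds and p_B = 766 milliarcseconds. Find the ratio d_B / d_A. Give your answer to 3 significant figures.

0.206

Since d = 1/p, d_B/d_A = p_A/p_B.
= 158.0 / 766 = 0.20627.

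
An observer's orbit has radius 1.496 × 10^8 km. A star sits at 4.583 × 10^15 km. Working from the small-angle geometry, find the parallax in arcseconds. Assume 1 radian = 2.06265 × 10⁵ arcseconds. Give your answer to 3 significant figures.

θ ≈ B/d = (1.496 × 10^8) / (4.583 × 10^15) = 3.2642 × 10^-8 rad.
In arcseconds: 3.2642 × 10^-8 × 206265 = 0.0067329″.

0.00673 arcsec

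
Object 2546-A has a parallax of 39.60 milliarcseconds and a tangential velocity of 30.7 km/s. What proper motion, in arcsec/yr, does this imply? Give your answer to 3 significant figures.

0.256 arcsec/yr

d = 1/p = 1/0.03960″ = 25.253 pc.
μ = v_t / (4.74 d) = 30.7 / (4.74 × 25.253) = 30.7 / 119.7 = 0.25647 ″/yr.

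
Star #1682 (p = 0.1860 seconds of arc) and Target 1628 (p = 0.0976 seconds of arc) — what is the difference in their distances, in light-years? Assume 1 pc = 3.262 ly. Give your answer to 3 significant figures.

d_A = 1/0.1860″ = 5.3763 pc; d_B = 1/0.09760″ = 10.246 pc.
|d_B − d_A| = |10.246 − 5.3763| = 4.8697 pc = 4.8697 × 3.262 ly = 15.885 ly.

15.9 ly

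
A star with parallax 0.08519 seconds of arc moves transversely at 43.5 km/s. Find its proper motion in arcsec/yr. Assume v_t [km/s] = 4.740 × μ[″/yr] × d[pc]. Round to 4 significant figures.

d = 1/p = 1/0.08519″ = 11.738 pc.
μ = v_t / (4.74 d) = 43.5 / (4.74 × 11.738) = 43.5 / 55.638 = 0.78184 ″/yr.

0.7818 arcsec/yr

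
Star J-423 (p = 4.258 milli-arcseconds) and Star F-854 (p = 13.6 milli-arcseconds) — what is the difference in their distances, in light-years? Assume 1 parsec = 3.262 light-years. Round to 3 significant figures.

d_A = 1/0.004258″ = 234.85 pc; d_B = 1/0.01360″ = 73.529 pc.
|d_B − d_A| = |73.529 − 234.85| = 161.32 pc = 161.32 × 3.262 ly = 526.23 ly.

526 ly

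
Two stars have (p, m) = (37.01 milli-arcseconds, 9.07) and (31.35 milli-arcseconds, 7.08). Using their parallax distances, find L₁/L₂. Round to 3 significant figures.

d₁ = 1/p₁ = 1/0.03701″ = 27.02 pc; d₂ = 1/p₂ = 1/0.03135″ = 31.898 pc.
M₁ = m₁ − 5 log₁₀ d₁ + 5 = 9.07 − 7.1584 + 5 = 6.9116.
M₂ = 7.08 − 7.5188 + 5 = 4.5612.
L₁/L₂ = 10^(0.4(M₂ − M₁)) = 10^(0.4 × (-2.3504)) = 10^(-0.94016) = 0.11477.

L₁/L₂ = 0.115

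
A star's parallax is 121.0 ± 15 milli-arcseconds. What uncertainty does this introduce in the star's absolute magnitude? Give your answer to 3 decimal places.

σ_M = 0.269 mag

M = m − 5 log₁₀ d + 5 = m + 5 log₁₀ p + 5, so ∂M/∂p = 5/(p ln 10).
σ_M = (5/ln 10) · (σ_p/p) = 2.1715 × 15/121.0 = 2.1715 × 0.12397 = 0.2692.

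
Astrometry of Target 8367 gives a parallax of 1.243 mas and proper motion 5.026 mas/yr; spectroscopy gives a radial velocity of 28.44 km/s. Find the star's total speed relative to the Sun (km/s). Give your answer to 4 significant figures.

34.30 km/s

d = 1/p = 1/0.001243″ = 804.51 pc.
μ = 5.026 mas/yr = 0.005026 ″/yr.
v_t = 4.740 μ d = 4.740 × 0.005026 × 804.51 = 19.166 km/s.
v = √(v_r² + v_t²) = √(28.44² + 19.166²) = √1176.17 = 34.295 km/s.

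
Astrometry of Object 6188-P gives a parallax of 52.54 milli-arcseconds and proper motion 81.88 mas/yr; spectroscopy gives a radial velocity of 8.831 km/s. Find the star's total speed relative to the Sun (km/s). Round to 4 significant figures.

d = 1/p = 1/0.05254″ = 19.033 pc.
μ = 81.88 mas/yr = 0.08188 ″/yr.
v_t = 4.740 μ d = 4.740 × 0.08188 × 19.033 = 7.3869 km/s.
v = √(v_r² + v_t²) = √(8.831² + 7.3869²) = √132.553 = 11.513 km/s.

11.51 km/s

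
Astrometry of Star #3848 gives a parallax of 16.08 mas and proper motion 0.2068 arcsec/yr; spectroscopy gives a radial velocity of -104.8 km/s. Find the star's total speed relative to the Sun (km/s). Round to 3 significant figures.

d = 1/p = 1/0.01608″ = 62.189 pc.
v_t = 4.740 μ d = 4.740 × 0.2068 × 62.189 = 60.96 km/s.
v = √(v_r² + v_t²) = √((-104.8)² + 60.96²) = √14699.2 = 121.24 km/s.

121 km/s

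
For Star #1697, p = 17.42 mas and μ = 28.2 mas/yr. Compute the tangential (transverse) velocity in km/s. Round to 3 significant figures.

7.67 km/s

d = 1/p = 1/0.01742″ = 57.405 pc.
μ = 28.2 mas/yr = 0.0282 ″/yr.
v_t = 4.74 × μ × d = 4.74 × 0.0282 × 57.405 = 7.6732 km/s.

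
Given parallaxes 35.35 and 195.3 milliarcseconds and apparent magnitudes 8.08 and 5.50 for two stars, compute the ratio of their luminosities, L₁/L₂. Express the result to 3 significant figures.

d₁ = 1/p₁ = 1/0.03535″ = 28.289 pc; d₂ = 1/p₂ = 1/0.1953″ = 5.1203 pc.
M₁ = m₁ − 5 log₁₀ d₁ + 5 = 8.08 − 7.2581 + 5 = 5.8219.
M₂ = 5.50 − 3.5465 + 5 = 6.9535.
L₁/L₂ = 10^(0.4(M₂ − M₁)) = 10^(0.4 × 1.1316) = 10^0.45264 = 2.8356.

L₁/L₂ = 2.84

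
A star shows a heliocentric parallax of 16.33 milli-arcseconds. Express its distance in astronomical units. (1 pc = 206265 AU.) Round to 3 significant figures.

1.26 × 10^7 AU

p = 16.33 milli-arcseconds = 0.01633 arcsec.
d = 1/p = 1/0.01633 = 61.237 pc.
In AU: 61.237 × 206265 = 1.2631 × 10^7 AU.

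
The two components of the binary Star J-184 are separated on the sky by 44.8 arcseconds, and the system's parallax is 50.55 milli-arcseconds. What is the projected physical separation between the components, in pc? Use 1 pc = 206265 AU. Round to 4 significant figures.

d = 1/p = 1/0.05055″ = 19.782 pc.
At distance d (pc), an angle of θ arcsec spans θ·d AU: s = 44.8 × 19.782 = 886.23 AU.
= 886.23 / 206265 = 0.0042966 pc.

0.004297 pc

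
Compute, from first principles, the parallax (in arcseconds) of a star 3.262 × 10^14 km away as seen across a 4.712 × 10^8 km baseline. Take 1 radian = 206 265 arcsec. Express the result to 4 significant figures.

0.2980 arcsec

θ ≈ B/d = (4.712 × 10^8) / (3.262 × 10^14) = 1.4445 × 10^-6 rad.
In arcseconds: 1.4445 × 10^-6 × 206265 = 0.29795″.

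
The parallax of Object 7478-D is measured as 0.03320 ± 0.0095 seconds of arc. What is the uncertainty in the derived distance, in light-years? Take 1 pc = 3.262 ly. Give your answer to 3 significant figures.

d = 1/p, so σ_d = σ_p / p².
σ_d = 0.00950 / (0.03320)² = 0.00950 / 0.0011022 = 8.6191 pc = 8.6191 × 3.262 ly = 28.116 ly.

28.1 ly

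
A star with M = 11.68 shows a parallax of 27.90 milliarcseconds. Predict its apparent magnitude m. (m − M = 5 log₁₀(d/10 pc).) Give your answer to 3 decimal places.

d = 1/p = 1/0.02790″ = 35.842 pc.
m − M = 5 log₁₀ d − 5 = 5 log₁₀(35.842) − 5 = 7.7720 − 5 = 2.7720.
m = M + (m − M) = 11.68 + 2.7720 = 14.452.

m = 14.452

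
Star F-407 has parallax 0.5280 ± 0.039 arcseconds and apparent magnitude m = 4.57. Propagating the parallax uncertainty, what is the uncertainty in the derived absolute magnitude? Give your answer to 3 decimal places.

M = m − 5 log₁₀ d + 5 = m + 5 log₁₀ p + 5, so ∂M/∂p = 5/(p ln 10).
σ_M = (5/ln 10) · (σ_p/p) = 2.1715 × 0.039/0.5280 = 2.1715 × 0.073864 = 0.1604.

σ_M = 0.160 mag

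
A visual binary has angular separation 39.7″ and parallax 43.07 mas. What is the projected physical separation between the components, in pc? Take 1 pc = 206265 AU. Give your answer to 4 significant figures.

d = 1/p = 1/0.04307″ = 23.218 pc.
At distance d (pc), an angle of θ arcsec spans θ·d AU: s = 39.7 × 23.218 = 921.75 AU.
= 921.75 / 206265 = 0.0044688 pc.

0.004469 pc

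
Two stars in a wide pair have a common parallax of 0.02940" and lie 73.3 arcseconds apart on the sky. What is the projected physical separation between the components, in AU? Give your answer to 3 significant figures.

d = 1/p = 1/0.02940″ = 34.014 pc.
At distance d (pc), an angle of θ arcsec spans θ·d AU: s = 73.3 × 34.014 = 2493.2 AU.

2490 AU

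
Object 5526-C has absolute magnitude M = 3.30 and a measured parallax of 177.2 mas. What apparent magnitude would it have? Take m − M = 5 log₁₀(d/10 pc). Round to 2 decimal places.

d = 1/p = 1/0.1772″ = 5.6433 pc.
m − M = 5 log₁₀ d − 5 = 5 log₁₀(5.6433) − 5 = 3.7577 − 5 = -1.2423.
m = M + (m − M) = 3.30 + (-1.2423) = 2.06.

m = 2.06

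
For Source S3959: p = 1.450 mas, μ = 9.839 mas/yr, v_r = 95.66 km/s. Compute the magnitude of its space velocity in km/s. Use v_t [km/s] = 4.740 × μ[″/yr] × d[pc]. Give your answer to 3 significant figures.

101 km/s

d = 1/p = 1/0.001450″ = 689.66 pc.
μ = 9.839 mas/yr = 0.009839 ″/yr.
v_t = 4.740 μ d = 4.740 × 0.009839 × 689.66 = 32.164 km/s.
v = √(v_r² + v_t²) = √(95.66² + 32.164²) = √10185.4 = 100.92 km/s.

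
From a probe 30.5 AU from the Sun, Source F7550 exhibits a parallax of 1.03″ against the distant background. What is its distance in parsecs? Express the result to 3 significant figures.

With baseline B (in AU) and parallax p (in arcsec), d = B/p parsecs.
d = 30.5 / 1.03 = 29.612 pc.

29.6 pc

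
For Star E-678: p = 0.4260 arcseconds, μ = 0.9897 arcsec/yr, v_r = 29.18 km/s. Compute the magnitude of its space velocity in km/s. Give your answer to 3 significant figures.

31.2 km/s

d = 1/p = 1/0.4260″ = 2.3474 pc.
v_t = 4.740 μ d = 4.740 × 0.9897 × 2.3474 = 11.012 km/s.
v = √(v_r² + v_t²) = √(29.18² + 11.012²) = √972.737 = 31.189 km/s.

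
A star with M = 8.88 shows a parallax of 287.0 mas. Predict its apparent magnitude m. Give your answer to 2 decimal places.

m = 6.59

d = 1/p = 1/0.2870″ = 3.4843 pc.
m − M = 5 log₁₀ d − 5 = 5 log₁₀(3.4843) − 5 = 2.7106 − 5 = -2.2894.
m = M + (m − M) = 8.88 + (-2.2894) = 6.59.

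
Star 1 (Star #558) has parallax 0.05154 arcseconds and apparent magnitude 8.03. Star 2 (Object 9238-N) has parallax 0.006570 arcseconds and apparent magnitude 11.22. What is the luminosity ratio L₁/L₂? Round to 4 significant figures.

L₁/L₂ = 0.3068

d₁ = 1/p₁ = 1/0.05154″ = 19.402 pc; d₂ = 1/p₂ = 1/0.006570″ = 152.21 pc.
M₁ = m₁ − 5 log₁₀ d₁ + 5 = 8.03 − 6.4392 + 5 = 6.5908.
M₂ = 11.22 − 10.9122 + 5 = 5.3078.
L₁/L₂ = 10^(0.4(M₂ − M₁)) = 10^(0.4 × (-1.2830)) = 10^(-0.51320) = 0.30676.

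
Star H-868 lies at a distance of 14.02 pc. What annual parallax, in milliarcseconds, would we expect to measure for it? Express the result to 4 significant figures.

71.33 mas

p = 1/d = 1/14.02 = 0.071327 arcsec.
= 0.071327 × 1000 = 71.327 mas.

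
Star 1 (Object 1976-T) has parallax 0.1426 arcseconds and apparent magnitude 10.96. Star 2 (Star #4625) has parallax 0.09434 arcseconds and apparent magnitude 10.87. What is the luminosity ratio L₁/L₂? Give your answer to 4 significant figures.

L₁/L₂ = 0.4029

d₁ = 1/p₁ = 1/0.1426″ = 7.0126 pc; d₂ = 1/p₂ = 1/0.09434″ = 10.6 pc.
M₁ = m₁ − 5 log₁₀ d₁ + 5 = 10.96 − 4.2294 + 5 = 11.7306.
M₂ = 10.87 − 5.1265 + 5 = 10.7435.
L₁/L₂ = 10^(0.4(M₂ − M₁)) = 10^(0.4 × (-0.9871)) = 10^(-0.39484) = 0.40287.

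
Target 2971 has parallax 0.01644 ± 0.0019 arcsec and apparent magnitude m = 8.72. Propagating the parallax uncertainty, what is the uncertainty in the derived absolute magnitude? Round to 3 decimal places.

σ_M = 0.251 mag

M = m − 5 log₁₀ d + 5 = m + 5 log₁₀ p + 5, so ∂M/∂p = 5/(p ln 10).
σ_M = (5/ln 10) · (σ_p/p) = 2.1715 × 0.0019/0.01644 = 2.1715 × 0.11557 = 0.25096.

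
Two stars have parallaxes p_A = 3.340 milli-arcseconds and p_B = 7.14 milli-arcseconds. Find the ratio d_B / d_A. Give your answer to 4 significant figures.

Since d = 1/p, d_B/d_A = p_A/p_B.
= 3.340 / 7.14 = 0.46779.

0.4678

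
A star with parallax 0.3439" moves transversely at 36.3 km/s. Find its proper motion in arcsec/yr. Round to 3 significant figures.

2.63 arcsec/yr

d = 1/p = 1/0.3439″ = 2.9078 pc.
μ = v_t / (4.74 d) = 36.3 / (4.74 × 2.9078) = 36.3 / 13.783 = 2.6337 ″/yr.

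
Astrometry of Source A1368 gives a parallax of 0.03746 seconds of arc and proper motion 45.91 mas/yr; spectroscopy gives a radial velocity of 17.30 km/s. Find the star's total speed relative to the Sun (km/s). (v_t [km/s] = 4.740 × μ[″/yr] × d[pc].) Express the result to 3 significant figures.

d = 1/p = 1/0.03746″ = 26.695 pc.
μ = 45.91 mas/yr = 0.04591 ″/yr.
v_t = 4.740 μ d = 4.740 × 0.04591 × 26.695 = 5.8092 km/s.
v = √(v_r² + v_t²) = √(17.30² + 5.8092²) = √333.037 = 18.249 km/s.

18.2 km/s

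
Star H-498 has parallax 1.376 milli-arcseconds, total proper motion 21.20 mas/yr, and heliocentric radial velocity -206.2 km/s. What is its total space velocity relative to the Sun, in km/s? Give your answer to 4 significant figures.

d = 1/p = 1/0.001376″ = 726.74 pc.
μ = 21.20 mas/yr = 0.02120 ″/yr.
v_t = 4.740 μ d = 4.740 × 0.02120 × 726.74 = 73.029 km/s.
v = √(v_r² + v_t²) = √((-206.2)² + 73.029²) = √47851.7 = 218.75 km/s.

218.8 km/s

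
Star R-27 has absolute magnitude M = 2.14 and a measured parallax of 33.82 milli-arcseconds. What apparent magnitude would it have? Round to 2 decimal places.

m = 4.49

d = 1/p = 1/0.03382″ = 29.568 pc.
m − M = 5 log₁₀ d − 5 = 5 log₁₀(29.568) − 5 = 7.3541 − 5 = 2.3541.
m = M + (m − M) = 2.14 + 2.3541 = 4.49.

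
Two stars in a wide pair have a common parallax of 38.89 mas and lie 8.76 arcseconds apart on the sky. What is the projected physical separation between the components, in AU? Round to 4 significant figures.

225.3 AU

d = 1/p = 1/0.03889″ = 25.714 pc.
At distance d (pc), an angle of θ arcsec spans θ·d AU: s = 8.76 × 25.714 = 225.25 AU.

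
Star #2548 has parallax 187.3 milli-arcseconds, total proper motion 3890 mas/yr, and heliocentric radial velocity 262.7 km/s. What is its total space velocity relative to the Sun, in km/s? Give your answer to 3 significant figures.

d = 1/p = 1/0.1873″ = 5.339 pc.
μ = 3890 mas/yr = 3.890 ″/yr.
v_t = 4.740 μ d = 4.740 × 3.890 × 5.339 = 98.444 km/s.
v = √(v_r² + v_t²) = √(262.7² + 98.444²) = √78702.5 = 280.54 km/s.

281 km/s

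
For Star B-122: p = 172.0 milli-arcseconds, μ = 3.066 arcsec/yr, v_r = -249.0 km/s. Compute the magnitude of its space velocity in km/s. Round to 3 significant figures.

d = 1/p = 1/0.1720″ = 5.814 pc.
v_t = 4.740 μ d = 4.740 × 3.066 × 5.814 = 84.494 km/s.
v = √(v_r² + v_t²) = √((-249.0)² + 84.494²) = √69140.2 = 262.95 km/s.

263 km/s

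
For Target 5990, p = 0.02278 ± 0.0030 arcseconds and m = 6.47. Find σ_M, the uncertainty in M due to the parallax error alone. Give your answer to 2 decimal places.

M = m − 5 log₁₀ d + 5 = m + 5 log₁₀ p + 5, so ∂M/∂p = 5/(p ln 10).
σ_M = (5/ln 10) · (σ_p/p) = 2.1715 × 0.0030/0.02278 = 2.1715 × 0.13169 = 0.28596.

σ_M = 0.29 mag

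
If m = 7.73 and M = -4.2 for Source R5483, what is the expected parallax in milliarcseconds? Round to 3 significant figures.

m − M = 7.73 − (-4.2) = 11.93.
d = 10^((m−M)/5 + 1) = 10^3.386 = 2432.2 pc.
p = 1/d = 1/2432.2 = 0.00041115 arcsec = 0.41115 mas.

0.411 mas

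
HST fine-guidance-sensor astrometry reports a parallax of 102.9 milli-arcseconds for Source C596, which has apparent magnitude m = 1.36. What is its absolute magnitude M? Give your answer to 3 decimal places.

d = 1/p = 1/0.1029″ = 9.7182 pc.
m − M = 5 log₁₀(9.7182) − 5 = 4.9379 − 5 = -0.0621.
M = m − (m − M) = 1.36 − (-0.0621) = 1.422.

M = 1.422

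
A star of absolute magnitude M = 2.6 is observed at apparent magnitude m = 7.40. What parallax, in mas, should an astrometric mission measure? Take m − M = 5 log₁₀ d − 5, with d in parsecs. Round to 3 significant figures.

m − M = 7.40 − 2.6 = 4.80.
d = 10^((m−M)/5 + 1) = 10^1.960 = 91.201 pc.
p = 1/d = 1/91.201 = 0.010965 arcsec = 10.965 mas.

11.0 mas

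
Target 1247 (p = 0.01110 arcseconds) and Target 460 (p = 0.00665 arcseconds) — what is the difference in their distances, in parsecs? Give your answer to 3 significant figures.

60.3 pc

d_A = 1/0.01110″ = 90.09 pc; d_B = 1/0.006650″ = 150.38 pc.
|d_B − d_A| = |150.38 − 90.09| = 60.29 pc.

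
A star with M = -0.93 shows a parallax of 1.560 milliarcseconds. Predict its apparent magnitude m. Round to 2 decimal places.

d = 1/p = 1/0.001560″ = 641.03 pc.
m − M = 5 log₁₀ d − 5 = 5 log₁₀(641.03) − 5 = 14.0344 − 5 = 9.0344.
m = M + (m − M) = -0.93 + 9.0344 = 8.10.

m = 8.10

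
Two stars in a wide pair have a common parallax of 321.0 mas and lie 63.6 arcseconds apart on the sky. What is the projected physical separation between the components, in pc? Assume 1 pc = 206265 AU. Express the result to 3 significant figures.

0.000961 pc

d = 1/p = 1/0.3210″ = 3.1153 pc.
At distance d (pc), an angle of θ arcsec spans θ·d AU: s = 63.6 × 3.1153 = 198.13 AU.
= 198.13 / 206265 = 0.00096056 pc.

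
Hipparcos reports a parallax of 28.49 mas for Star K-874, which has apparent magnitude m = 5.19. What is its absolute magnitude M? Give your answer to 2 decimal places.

M = 2.46

d = 1/p = 1/0.02849″ = 35.1 pc.
m − M = 5 log₁₀(35.1) − 5 = 7.7265 − 5 = 2.7265.
M = m − (m − M) = 5.19 − 2.7265 = 2.46.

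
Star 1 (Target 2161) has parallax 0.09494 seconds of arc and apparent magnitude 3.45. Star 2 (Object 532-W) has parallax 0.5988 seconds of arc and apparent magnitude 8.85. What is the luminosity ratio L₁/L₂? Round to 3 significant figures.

d₁ = 1/p₁ = 1/0.09494″ = 10.533 pc; d₂ = 1/p₂ = 1/0.5988″ = 1.67 pc.
M₁ = m₁ − 5 log₁₀ d₁ + 5 = 3.45 − 5.1128 + 5 = 3.3372.
M₂ = 8.85 − 1.1136 + 5 = 12.7364.
L₁/L₂ = 10^(0.4(M₂ − M₁)) = 10^(0.4 × 9.3992) = 10^3.75968 = 5750.2.

L₁/L₂ = 5750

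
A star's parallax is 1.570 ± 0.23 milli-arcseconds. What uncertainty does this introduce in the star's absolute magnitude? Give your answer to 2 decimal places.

σ_M = 0.32 mag

M = m − 5 log₁₀ d + 5 = m + 5 log₁₀ p + 5, so ∂M/∂p = 5/(p ln 10).
σ_M = (5/ln 10) · (σ_p/p) = 2.1715 × 0.23/1.570 = 2.1715 × 0.1465 = 0.31812.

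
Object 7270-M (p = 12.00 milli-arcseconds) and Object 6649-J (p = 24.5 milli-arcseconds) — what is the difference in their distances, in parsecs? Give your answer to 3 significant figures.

42.5 pc

d_A = 1/0.01200″ = 83.333 pc; d_B = 1/0.02450″ = 40.816 pc.
|d_B − d_A| = |40.816 − 83.333| = 42.517 pc.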